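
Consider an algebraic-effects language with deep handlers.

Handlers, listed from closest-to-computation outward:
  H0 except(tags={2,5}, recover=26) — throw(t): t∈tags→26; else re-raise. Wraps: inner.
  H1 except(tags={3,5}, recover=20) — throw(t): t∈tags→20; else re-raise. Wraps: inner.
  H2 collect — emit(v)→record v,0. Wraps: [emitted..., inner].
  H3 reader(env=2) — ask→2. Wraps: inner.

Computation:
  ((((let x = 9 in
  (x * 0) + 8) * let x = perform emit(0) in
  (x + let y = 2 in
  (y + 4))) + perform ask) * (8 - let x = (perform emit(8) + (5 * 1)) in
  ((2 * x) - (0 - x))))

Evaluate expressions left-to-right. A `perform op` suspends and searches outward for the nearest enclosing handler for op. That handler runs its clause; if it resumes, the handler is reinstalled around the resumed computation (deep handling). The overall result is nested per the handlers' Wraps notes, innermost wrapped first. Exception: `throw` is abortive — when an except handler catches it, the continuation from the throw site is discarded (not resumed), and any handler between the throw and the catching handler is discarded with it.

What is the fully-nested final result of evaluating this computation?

Answer: [0, 8, -350]

Evaluation trace:
emit(0) @ H2 ⇒ out+=0
ask @ H3 ⇒ 2
emit(8) @ H2 ⇒ out+=8
H0 returns -350
H1 returns -350
H2 returns [0, 8, -350]
H3 returns [0, 8, -350]
= [0, 8, -350]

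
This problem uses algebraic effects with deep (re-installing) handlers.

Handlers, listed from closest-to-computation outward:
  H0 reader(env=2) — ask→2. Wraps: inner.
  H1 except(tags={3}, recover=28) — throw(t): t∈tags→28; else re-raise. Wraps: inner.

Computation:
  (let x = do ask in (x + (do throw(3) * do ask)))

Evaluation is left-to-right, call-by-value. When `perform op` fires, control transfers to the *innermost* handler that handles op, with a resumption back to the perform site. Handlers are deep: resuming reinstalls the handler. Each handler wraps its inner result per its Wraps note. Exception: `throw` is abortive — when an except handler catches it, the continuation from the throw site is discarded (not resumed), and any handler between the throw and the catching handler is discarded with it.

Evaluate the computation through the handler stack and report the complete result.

Answer: 28

Step-by-step:
ask @ H0 ⇒ 2
throw(3) @ H1 caught ⇒ 28
= 28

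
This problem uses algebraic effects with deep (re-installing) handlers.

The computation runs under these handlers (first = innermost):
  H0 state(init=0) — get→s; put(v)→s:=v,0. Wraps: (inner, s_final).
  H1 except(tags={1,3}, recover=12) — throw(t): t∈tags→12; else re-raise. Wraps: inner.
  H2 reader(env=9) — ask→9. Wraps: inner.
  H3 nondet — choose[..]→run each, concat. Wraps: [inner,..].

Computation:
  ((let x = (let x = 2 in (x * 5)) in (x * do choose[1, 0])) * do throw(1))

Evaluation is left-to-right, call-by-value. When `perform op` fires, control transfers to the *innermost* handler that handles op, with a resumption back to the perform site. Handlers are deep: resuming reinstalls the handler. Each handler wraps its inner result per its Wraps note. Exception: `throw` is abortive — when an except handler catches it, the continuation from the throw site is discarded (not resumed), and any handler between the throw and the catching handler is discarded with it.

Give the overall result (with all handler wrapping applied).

Answer: [12, 12]

Working:
choose[1, 0] @ H3
  branch[0] choose=1:
    throw(1) @ H1 caught ⇒ 12
    H2 returns 12
    H3 returns [12]
  branch[1] choose=0:
    throw(1) @ H1 caught ⇒ 12
    H2 returns 12
    H3 returns [12]
= [12, 12]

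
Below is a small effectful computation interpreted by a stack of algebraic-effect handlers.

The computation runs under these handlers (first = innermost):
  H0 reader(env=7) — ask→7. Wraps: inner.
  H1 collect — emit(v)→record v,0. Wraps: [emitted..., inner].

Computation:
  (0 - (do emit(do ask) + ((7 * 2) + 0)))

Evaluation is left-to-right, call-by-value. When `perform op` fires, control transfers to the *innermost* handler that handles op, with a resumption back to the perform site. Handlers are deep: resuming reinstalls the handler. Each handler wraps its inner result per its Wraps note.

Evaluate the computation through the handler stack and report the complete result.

Answer: [7, -14]

Evaluation trace:
ask @ H0 ⇒ 7
emit(7) @ H1 ⇒ out+=7
H0 returns -14
H1 returns [7, -14]
= [7, -14]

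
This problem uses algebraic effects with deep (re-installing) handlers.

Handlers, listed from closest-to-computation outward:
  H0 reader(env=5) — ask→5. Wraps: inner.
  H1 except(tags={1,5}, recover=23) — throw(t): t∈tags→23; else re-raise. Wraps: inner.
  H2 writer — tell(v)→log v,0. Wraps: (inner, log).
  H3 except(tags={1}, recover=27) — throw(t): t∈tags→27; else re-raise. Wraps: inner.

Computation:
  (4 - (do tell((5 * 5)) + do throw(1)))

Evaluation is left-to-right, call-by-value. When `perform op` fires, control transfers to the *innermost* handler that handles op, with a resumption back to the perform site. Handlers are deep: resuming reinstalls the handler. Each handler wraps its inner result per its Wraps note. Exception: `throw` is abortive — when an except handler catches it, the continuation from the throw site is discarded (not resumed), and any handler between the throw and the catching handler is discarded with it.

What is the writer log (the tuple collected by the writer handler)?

Answer: (25)

Step-by-step:
tell(25) @ H2 ⇒ log+=25
throw(1) @ H1 caught ⇒ 23
H2 returns (23, (25))
H3 returns (23, (25))
= (23, (25))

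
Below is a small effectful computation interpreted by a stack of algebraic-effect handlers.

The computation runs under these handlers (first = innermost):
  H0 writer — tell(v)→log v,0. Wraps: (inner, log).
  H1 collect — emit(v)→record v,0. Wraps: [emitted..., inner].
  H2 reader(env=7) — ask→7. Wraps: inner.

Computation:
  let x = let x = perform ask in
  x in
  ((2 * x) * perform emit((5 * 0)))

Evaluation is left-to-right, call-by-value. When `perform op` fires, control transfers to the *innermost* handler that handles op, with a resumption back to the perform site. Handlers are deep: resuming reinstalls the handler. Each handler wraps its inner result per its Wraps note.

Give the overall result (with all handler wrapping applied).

Evaluation trace:
ask @ H2 ⇒ 7
emit(0) @ H1 ⇒ out+=0
H0 returns (0, ())
H1 returns [0, (0, ())]
H2 returns [0, (0, ())]
= [0, (0, ())]

Answer: [0, (0, ())]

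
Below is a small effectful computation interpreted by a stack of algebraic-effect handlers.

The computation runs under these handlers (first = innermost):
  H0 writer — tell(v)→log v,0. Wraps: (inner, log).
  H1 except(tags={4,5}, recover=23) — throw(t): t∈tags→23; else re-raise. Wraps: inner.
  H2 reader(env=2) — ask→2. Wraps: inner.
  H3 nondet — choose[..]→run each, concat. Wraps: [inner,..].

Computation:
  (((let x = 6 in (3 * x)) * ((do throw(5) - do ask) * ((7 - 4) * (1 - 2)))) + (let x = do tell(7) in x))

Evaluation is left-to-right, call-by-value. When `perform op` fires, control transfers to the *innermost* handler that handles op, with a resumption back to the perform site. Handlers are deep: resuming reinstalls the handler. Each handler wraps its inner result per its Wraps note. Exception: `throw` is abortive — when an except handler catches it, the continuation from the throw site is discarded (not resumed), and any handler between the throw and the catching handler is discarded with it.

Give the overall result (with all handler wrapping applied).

Step-by-step:
throw(5) @ H1 caught ⇒ 23
H2 returns 23
H3 returns [23]
= [23]

Answer: [23]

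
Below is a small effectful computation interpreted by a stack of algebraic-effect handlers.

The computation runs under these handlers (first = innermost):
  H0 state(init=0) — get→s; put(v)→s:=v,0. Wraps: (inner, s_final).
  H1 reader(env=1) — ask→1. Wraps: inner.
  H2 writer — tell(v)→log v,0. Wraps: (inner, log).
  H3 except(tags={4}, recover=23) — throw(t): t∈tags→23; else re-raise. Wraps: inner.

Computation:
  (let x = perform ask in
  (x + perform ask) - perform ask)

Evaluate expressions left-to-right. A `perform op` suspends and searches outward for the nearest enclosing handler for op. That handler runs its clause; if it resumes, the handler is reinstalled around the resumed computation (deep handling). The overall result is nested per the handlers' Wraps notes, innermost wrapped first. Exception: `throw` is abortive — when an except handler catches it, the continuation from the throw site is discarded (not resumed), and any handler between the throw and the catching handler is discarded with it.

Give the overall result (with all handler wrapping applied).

Answer: ((1, 0), ())

Evaluation trace:
ask @ H1 ⇒ 1
ask @ H1 ⇒ 1
ask @ H1 ⇒ 1
H0 returns (1, 0)
H1 returns (1, 0)
H2 returns ((1, 0), ())
H3 returns ((1, 0), ())
= ((1, 0), ())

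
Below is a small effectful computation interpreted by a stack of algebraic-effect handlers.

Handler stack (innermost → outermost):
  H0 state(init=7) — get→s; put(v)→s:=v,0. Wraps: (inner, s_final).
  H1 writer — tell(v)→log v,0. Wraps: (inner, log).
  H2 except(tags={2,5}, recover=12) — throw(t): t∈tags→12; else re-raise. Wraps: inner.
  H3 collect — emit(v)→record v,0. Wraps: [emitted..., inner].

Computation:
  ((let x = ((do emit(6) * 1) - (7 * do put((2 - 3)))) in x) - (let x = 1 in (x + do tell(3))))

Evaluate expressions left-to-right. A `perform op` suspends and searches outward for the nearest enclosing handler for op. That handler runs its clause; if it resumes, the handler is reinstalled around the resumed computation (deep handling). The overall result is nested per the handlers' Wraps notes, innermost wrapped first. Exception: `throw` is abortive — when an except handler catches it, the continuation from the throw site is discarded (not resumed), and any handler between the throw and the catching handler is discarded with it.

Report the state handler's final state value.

Answer: -1

Step-by-step:
emit(6) @ H3 ⇒ out+=6
put(-1) @ H0 ⇒ s:=-1
tell(3) @ H1 ⇒ log+=3
H0 returns (-1, -1)
H1 returns ((-1, -1), (3))
H2 returns ((-1, -1), (3))
H3 returns [6, ((-1, -1), (3))]
= [6, ((-1, -1), (3))]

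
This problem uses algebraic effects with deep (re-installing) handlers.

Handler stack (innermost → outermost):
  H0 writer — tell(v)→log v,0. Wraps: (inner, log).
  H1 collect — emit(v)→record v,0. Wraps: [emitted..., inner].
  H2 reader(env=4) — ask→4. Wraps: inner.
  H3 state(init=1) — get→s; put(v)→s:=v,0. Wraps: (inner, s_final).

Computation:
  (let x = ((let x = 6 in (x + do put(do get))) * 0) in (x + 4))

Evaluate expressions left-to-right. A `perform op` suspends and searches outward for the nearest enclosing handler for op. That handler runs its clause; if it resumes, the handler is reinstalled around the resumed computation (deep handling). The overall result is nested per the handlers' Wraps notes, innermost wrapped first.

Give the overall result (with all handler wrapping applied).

Answer: ([(4, ())], 1)

Evaluation trace:
get @ H3 ⇒ 1
put(1) @ H3 ⇒ s:=1
H0 returns (4, ())
H1 returns [(4, ())]
H2 returns [(4, ())]
H3 returns ([(4, ())], 1)
= ([(4, ())], 1)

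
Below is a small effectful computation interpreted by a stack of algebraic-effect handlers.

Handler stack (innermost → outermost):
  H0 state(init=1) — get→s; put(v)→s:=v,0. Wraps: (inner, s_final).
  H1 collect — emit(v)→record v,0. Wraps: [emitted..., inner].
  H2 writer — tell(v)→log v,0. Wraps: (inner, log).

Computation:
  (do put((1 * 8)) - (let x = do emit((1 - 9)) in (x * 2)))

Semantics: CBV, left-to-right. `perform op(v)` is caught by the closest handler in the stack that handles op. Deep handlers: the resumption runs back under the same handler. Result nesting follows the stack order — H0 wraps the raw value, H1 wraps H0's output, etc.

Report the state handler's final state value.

Answer: 8

Evaluation trace:
put(8) @ H0 ⇒ s:=8
emit(-8) @ H1 ⇒ out+=-8
H0 returns (0, 8)
H1 returns [-8, (0, 8)]
H2 returns ([-8, (0, 8)], ())
= ([-8, (0, 8)], ())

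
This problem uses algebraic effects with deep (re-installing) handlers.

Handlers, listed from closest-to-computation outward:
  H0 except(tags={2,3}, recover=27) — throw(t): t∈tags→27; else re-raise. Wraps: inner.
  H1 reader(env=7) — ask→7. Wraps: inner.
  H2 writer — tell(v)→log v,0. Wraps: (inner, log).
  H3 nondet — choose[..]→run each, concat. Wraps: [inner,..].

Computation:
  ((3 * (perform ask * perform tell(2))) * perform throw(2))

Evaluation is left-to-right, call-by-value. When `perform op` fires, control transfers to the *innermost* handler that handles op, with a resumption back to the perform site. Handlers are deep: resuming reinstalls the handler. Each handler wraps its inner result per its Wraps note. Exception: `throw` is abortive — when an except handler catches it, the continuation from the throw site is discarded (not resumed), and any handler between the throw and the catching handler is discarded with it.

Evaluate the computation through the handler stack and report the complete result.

Evaluation trace:
ask @ H1 ⇒ 7
tell(2) @ H2 ⇒ log+=2
throw(2) @ H0 caught ⇒ 27
H1 returns 27
H2 returns (27, (2))
H3 returns [(27, (2))]
= [(27, (2))]

Answer: [(27, (2))]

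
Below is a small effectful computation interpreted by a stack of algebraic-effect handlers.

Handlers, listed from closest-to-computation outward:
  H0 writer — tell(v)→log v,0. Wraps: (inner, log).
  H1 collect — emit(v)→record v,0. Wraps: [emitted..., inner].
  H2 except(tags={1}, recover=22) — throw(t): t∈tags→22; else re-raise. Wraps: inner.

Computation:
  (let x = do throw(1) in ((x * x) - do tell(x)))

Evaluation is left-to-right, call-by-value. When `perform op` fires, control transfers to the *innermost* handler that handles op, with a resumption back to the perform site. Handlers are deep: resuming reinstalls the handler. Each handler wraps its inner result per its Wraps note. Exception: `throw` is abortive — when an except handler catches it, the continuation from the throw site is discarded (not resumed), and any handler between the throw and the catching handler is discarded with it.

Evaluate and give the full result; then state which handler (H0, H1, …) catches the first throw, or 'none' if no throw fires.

Answer: 22 ; first throw caught by: H2

Working:
throw(1) @ H2 caught ⇒ 22
= 22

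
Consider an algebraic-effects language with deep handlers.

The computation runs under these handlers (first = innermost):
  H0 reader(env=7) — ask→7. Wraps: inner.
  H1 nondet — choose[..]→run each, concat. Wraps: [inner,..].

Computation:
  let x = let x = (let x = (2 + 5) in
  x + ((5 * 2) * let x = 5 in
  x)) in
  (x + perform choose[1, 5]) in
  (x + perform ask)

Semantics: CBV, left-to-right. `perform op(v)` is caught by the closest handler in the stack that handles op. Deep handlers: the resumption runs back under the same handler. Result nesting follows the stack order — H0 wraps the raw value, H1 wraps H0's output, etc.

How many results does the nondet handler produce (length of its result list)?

Answer: 2

Step-by-step:
choose[1, 5] @ H1
  branch[0] choose=1:
    ask @ H0 ⇒ 7
    H0 returns 65
    H1 returns [65]
  branch[1] choose=5:
    ask @ H0 ⇒ 7
    H0 returns 69
    H1 returns [69]
= [65, 69]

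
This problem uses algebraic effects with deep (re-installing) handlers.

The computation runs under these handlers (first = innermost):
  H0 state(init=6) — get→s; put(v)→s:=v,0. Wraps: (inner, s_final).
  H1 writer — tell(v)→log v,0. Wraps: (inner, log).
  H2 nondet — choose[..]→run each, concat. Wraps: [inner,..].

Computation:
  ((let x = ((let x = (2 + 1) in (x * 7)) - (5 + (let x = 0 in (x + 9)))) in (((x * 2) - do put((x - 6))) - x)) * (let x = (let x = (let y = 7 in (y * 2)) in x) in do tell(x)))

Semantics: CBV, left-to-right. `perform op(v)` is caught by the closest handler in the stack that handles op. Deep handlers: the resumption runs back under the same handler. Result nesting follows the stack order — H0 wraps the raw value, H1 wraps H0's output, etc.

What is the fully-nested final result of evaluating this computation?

Answer: [((0, 1), (14))]

Step-by-step:
put(1) @ H0 ⇒ s:=1
tell(14) @ H1 ⇒ log+=14
H0 returns (0, 1)
H1 returns ((0, 1), (14))
H2 returns [((0, 1), (14))]
= [((0, 1), (14))]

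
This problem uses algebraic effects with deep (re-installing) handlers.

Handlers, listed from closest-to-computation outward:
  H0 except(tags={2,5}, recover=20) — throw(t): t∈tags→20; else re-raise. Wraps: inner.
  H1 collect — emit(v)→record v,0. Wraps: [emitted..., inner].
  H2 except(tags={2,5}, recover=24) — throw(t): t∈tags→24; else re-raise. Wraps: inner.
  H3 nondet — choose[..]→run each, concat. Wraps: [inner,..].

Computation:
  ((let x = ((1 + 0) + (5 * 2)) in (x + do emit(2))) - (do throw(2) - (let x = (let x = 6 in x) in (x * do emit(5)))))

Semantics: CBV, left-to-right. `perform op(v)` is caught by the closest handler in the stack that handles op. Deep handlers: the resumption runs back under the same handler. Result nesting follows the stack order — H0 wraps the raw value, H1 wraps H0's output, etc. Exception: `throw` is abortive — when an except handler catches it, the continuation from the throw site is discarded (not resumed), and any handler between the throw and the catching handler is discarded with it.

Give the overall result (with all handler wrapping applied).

Evaluation trace:
emit(2) @ H1 ⇒ out+=2
throw(2) @ H0 caught ⇒ 20
H1 returns [2, 20]
H2 returns [2, 20]
H3 returns [[2, 20]]
= [[2, 20]]

Answer: [[2, 20]]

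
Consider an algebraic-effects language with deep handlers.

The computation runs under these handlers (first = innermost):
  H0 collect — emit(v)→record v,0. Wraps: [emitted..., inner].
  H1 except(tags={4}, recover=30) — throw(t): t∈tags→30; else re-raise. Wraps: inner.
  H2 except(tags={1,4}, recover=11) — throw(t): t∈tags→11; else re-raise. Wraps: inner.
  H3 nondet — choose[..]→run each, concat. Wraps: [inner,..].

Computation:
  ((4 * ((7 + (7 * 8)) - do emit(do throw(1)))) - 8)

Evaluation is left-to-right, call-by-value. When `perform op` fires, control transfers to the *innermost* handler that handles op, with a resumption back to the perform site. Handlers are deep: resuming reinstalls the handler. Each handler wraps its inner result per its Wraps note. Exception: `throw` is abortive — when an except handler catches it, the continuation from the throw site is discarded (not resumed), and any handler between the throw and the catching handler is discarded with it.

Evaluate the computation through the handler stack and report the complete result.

Evaluation trace:
throw(1) @ H1 re-raised
throw(1) @ H2 caught ⇒ 11
H3 returns [11]
= [11]

Answer: [11]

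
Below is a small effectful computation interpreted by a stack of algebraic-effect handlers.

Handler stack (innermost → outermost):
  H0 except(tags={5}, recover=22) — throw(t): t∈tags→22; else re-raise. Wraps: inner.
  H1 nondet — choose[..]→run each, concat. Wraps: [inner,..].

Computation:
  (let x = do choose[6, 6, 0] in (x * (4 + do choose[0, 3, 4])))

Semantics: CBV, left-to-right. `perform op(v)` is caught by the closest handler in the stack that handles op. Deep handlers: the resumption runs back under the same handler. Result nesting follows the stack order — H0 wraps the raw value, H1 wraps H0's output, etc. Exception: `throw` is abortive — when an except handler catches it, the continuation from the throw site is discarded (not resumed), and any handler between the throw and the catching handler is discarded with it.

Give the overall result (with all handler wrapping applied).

Working:
choose[6, 6, 0] @ H1
  branch[0] choose=6:
    choose[0, 3, 4] @ H1
      branch[0] choose=0:
        H0 returns 24
        H1 returns [24]
      branch[1] choose=3:
        H0 returns 42
        H1 returns [42]
      branch[2] choose=4:
        H0 returns 48
        H1 returns [48]
  branch[1] choose=6:
    choose[0, 3, 4] @ H1
      branch[0] choose=0:
        H0 returns 24
        H1 returns [24]
      branch[1] choose=3:
        H0 returns 42
        H1 returns [42]
      branch[2] choose=4:
        H0 returns 48
        H1 returns [48]
  branch[2] choose=0:
    choose[0, 3, 4] @ H1
      branch[0] choose=0:
        H0 returns 0
        H1 returns [0]
      branch[1] choose=3:
        H0 returns 0
        H1 returns [0]
      branch[2] choose=4:
        H0 returns 0
        H1 returns [0]
= [24, 42, 48, 24, 42, 48, 0, 0, 0]

Answer: [24, 42, 48, 24, 42, 48, 0, 0, 0]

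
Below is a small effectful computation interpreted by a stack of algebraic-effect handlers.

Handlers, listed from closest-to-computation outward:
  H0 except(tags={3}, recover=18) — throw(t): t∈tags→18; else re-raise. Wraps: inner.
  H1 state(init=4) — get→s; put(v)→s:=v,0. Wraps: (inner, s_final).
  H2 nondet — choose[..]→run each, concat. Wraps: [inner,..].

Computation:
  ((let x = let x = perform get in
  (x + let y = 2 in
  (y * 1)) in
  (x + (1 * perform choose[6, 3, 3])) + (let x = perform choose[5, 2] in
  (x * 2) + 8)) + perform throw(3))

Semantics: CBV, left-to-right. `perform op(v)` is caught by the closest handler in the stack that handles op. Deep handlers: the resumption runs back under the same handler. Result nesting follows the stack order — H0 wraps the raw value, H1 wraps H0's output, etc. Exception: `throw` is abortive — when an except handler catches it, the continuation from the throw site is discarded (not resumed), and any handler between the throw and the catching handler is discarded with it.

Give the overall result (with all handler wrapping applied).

Answer: [(18, 4), (18, 4), (18, 4), (18, 4), (18, 4), (18, 4)]

Working:
get @ H1 ⇒ 4
choose[6, 3, 3] @ H2
  branch[0] choose=6:
    choose[5, 2] @ H2
      branch[0] choose=5:
        throw(3) @ H0 caught ⇒ 18
        H1 returns (18, 4)
        H2 returns [(18, 4)]
      branch[1] choose=2:
        throw(3) @ H0 caught ⇒ 18
        H1 returns (18, 4)
        H2 returns [(18, 4)]
  branch[1] choose=3:
    choose[5, 2] @ H2
      branch[0] choose=5:
        throw(3) @ H0 caught ⇒ 18
        H1 returns (18, 4)
        H2 returns [(18, 4)]
      branch[1] choose=2:
        throw(3) @ H0 caught ⇒ 18
        H1 returns (18, 4)
        H2 returns [(18, 4)]
  branch[2] choose=3:
    choose[5, 2] @ H2
      branch[0] choose=5:
        throw(3) @ H0 caught ⇒ 18
        H1 returns (18, 4)
        H2 returns [(18, 4)]
      branch[1] choose=2:
        throw(3) @ H0 caught ⇒ 18
        H1 returns (18, 4)
        H2 returns [(18, 4)]
= [(18, 4), (18, 4), (18, 4), (18, 4), (18, 4), (18, 4)]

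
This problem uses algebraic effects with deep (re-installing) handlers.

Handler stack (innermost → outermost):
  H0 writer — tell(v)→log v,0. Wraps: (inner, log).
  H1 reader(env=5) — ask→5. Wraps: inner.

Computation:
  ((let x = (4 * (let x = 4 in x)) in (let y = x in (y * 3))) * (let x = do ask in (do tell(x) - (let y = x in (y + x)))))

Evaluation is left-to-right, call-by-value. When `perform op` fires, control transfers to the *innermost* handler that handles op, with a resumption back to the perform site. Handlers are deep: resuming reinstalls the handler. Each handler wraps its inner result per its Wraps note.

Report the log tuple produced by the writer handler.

Working:
ask @ H1 ⇒ 5
tell(5) @ H0 ⇒ log+=5
H0 returns (-480, (5))
H1 returns (-480, (5))
= (-480, (5))

Answer: (5)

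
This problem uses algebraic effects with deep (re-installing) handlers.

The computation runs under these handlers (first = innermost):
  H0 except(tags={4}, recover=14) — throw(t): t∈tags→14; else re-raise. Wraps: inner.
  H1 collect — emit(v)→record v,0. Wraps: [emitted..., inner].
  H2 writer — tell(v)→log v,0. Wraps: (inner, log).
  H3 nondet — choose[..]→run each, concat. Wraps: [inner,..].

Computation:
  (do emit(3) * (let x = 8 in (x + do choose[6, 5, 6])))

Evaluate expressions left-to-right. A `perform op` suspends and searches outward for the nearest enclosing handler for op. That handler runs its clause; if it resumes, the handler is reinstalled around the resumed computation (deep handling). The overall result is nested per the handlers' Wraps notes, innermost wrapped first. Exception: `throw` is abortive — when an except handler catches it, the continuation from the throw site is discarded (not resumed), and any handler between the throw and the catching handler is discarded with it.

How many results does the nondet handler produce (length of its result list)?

Answer: 3

Evaluation trace:
emit(3) @ H1 ⇒ out+=3
choose[6, 5, 6] @ H3
  branch[0] choose=6:
    H0 returns 0
    H1 returns [3, 0]
    H2 returns ([3, 0], ())
    H3 returns [([3, 0], ())]
  branch[1] choose=5:
    H0 returns 0
    H1 returns [3, 0]
    H2 returns ([3, 0], ())
    H3 returns [([3, 0], ())]
  branch[2] choose=6:
    H0 returns 0
    H1 returns [3, 0]
    H2 returns ([3, 0], ())
    H3 returns [([3, 0], ())]
= [([3, 0], ()), ([3, 0], ()), ([3, 0], ())]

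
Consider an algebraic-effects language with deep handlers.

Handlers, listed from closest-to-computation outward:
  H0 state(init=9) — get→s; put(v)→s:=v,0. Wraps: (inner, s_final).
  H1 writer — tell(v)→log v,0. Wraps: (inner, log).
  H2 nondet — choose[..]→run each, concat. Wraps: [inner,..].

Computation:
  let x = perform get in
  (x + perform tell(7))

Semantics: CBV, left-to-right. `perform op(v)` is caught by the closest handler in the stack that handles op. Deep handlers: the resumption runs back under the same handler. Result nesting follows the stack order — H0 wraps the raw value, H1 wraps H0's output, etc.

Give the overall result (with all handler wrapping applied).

Evaluation trace:
get @ H0 ⇒ 9
tell(7) @ H1 ⇒ log+=7
H0 returns (9, 9)
H1 returns ((9, 9), (7))
H2 returns [((9, 9), (7))]
= [((9, 9), (7))]

Answer: [((9, 9), (7))]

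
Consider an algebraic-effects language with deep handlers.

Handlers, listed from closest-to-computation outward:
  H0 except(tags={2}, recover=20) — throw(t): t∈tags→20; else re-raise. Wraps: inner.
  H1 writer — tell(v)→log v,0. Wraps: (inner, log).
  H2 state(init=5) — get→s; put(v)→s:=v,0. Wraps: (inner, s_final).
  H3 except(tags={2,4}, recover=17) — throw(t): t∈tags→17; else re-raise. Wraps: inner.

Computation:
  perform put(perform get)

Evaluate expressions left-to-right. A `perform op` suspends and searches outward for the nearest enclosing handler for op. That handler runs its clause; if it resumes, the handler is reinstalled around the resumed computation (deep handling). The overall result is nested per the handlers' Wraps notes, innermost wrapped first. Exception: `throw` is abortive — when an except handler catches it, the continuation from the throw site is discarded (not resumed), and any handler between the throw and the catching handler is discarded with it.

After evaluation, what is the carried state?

Answer: 5

Evaluation trace:
get @ H2 ⇒ 5
put(5) @ H2 ⇒ s:=5
H0 returns 0
H1 returns (0, ())
H2 returns ((0, ()), 5)
H3 returns ((0, ()), 5)
= ((0, ()), 5)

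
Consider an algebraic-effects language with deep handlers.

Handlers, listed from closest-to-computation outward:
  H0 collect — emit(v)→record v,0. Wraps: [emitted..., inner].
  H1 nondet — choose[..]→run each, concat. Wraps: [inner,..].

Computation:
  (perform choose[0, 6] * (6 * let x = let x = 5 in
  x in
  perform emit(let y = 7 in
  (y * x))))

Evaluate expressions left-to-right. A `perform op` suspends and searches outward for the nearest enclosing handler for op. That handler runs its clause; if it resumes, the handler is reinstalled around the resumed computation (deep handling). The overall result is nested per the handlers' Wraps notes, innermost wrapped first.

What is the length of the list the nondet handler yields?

Answer: 2

Working:
choose[0, 6] @ H1
  branch[0] choose=0:
    emit(35) @ H0 ⇒ out+=35
    H0 returns [35, 0]
    H1 returns [[35, 0]]
  branch[1] choose=6:
    emit(35) @ H0 ⇒ out+=35
    H0 returns [35, 0]
    H1 returns [[35, 0]]
= [[35, 0], [35, 0]]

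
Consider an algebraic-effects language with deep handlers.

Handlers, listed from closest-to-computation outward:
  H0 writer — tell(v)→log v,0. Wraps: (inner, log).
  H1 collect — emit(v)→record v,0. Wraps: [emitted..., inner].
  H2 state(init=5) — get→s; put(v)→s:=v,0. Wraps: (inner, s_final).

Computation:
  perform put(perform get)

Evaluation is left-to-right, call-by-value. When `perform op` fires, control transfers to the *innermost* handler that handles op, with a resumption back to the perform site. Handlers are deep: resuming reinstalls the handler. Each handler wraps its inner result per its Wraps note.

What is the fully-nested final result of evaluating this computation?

Answer: ([(0, ())], 5)

Step-by-step:
get @ H2 ⇒ 5
put(5) @ H2 ⇒ s:=5
H0 returns (0, ())
H1 returns [(0, ())]
H2 returns ([(0, ())], 5)
= ([(0, ())], 5)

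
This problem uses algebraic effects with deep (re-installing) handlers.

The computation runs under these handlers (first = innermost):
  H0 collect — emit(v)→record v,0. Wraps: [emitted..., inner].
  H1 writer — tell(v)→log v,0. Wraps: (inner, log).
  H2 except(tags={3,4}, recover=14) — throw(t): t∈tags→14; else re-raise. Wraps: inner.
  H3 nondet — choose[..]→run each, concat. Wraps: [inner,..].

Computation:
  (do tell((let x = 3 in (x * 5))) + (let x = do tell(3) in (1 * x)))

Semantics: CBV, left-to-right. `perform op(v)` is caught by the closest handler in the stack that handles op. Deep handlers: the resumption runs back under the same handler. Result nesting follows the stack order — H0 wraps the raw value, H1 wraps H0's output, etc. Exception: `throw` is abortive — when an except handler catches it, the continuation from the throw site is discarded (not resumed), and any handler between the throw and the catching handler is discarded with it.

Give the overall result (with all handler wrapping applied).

Evaluation trace:
tell(15) @ H1 ⇒ log+=15
tell(3) @ H1 ⇒ log+=3
H0 returns [0]
H1 returns ([0], (15, 3))
H2 returns ([0], (15, 3))
H3 returns [([0], (15, 3))]
= [([0], (15, 3))]

Answer: [([0], (15, 3))]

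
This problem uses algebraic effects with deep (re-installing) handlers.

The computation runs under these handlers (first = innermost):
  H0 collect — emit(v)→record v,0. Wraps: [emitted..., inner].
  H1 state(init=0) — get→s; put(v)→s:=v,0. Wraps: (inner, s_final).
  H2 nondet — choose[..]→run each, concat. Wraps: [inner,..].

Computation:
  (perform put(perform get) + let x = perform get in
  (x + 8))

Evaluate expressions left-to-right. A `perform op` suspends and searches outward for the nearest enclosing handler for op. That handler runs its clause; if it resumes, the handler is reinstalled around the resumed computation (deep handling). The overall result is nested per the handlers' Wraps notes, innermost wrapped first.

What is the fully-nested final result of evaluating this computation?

Answer: [([8], 0)]

Evaluation trace:
get @ H1 ⇒ 0
put(0) @ H1 ⇒ s:=0
get @ H1 ⇒ 0
H0 returns [8]
H1 returns ([8], 0)
H2 returns [([8], 0)]
= [([8], 0)]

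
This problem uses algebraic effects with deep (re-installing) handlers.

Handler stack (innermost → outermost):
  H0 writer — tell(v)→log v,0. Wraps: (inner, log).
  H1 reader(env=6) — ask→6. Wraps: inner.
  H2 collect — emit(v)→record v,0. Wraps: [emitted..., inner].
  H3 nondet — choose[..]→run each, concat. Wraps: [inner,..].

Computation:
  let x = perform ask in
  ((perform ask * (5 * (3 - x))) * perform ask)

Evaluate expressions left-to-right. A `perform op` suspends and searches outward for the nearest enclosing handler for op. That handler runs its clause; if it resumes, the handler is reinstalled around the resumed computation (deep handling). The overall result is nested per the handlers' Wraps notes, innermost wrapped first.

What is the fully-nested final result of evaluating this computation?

Step-by-step:
ask @ H1 ⇒ 6
ask @ H1 ⇒ 6
ask @ H1 ⇒ 6
H0 returns (-540, ())
H1 returns (-540, ())
H2 returns [(-540, ())]
H3 returns [[(-540, ())]]
= [[(-540, ())]]

Answer: [[(-540, ())]]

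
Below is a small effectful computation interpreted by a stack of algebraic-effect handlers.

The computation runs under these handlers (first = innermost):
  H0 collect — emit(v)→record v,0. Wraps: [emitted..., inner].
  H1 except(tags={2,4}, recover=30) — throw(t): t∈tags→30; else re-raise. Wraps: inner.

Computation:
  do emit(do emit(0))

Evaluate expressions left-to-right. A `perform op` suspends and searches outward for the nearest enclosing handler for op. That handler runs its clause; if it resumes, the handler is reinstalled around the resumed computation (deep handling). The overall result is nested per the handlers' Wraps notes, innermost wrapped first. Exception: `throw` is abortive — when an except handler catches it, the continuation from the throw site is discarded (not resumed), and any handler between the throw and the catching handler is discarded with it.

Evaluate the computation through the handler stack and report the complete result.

Answer: [0, 0, 0]

Working:
emit(0) @ H0 ⇒ out+=0
emit(0) @ H0 ⇒ out+=0
H0 returns [0, 0, 0]
H1 returns [0, 0, 0]
= [0, 0, 0]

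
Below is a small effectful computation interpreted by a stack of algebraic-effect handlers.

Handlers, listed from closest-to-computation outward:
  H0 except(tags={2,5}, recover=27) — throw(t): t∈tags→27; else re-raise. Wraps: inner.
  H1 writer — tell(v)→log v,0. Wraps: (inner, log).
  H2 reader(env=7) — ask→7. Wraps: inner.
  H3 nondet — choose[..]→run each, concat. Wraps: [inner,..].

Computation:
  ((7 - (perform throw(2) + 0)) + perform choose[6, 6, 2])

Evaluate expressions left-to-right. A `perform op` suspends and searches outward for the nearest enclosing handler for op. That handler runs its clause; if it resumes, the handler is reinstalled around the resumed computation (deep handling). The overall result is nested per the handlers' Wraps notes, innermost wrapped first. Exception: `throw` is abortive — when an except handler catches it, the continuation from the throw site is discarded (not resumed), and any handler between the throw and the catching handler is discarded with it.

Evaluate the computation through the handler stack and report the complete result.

Evaluation trace:
throw(2) @ H0 caught ⇒ 27
H1 returns (27, ())
H2 returns (27, ())
H3 returns [(27, ())]
= [(27, ())]

Answer: [(27, ())]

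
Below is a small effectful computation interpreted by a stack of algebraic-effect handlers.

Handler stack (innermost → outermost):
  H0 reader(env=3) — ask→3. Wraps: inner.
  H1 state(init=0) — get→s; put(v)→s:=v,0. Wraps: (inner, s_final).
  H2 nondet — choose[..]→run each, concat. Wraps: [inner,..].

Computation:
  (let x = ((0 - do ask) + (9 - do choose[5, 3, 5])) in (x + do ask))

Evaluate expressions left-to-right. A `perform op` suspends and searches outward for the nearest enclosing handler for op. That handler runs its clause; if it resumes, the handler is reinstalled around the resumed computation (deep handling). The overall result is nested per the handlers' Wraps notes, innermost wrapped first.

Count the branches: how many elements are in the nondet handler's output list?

Evaluation trace:
ask @ H0 ⇒ 3
choose[5, 3, 5] @ H2
  branch[0] choose=5:
    ask @ H0 ⇒ 3
    H0 returns 4
    H1 returns (4, 0)
    H2 returns [(4, 0)]
  branch[1] choose=3:
    ask @ H0 ⇒ 3
    H0 returns 6
    H1 returns (6, 0)
    H2 returns [(6, 0)]
  branch[2] choose=5:
    ask @ H0 ⇒ 3
    H0 returns 4
    H1 returns (4, 0)
    H2 returns [(4, 0)]
= [(4, 0), (6, 0), (4, 0)]

Answer: 3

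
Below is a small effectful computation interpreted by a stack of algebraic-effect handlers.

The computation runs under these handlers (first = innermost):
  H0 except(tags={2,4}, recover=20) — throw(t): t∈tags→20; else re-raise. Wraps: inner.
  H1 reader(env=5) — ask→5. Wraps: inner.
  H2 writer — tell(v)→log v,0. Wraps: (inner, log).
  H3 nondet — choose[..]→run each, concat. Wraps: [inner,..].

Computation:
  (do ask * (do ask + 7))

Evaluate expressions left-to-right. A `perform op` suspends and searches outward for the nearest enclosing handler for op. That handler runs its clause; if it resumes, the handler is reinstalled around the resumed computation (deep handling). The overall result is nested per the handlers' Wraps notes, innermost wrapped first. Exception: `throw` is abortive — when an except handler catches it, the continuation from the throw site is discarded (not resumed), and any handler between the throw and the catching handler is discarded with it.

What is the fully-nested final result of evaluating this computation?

Evaluation trace:
ask @ H1 ⇒ 5
ask @ H1 ⇒ 5
H0 returns 60
H1 returns 60
H2 returns (60, ())
H3 returns [(60, ())]
= [(60, ())]

Answer: [(60, ())]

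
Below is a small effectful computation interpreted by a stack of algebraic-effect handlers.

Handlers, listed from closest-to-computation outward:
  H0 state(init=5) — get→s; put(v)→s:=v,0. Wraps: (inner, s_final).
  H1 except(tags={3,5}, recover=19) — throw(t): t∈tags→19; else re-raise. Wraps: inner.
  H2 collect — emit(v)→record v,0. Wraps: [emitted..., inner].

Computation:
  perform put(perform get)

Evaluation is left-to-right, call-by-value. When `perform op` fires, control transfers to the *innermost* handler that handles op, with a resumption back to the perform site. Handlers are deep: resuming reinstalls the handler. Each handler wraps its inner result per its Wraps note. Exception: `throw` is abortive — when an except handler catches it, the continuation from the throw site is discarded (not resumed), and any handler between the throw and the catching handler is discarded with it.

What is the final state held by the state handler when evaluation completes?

Step-by-step:
get @ H0 ⇒ 5
put(5) @ H0 ⇒ s:=5
H0 returns (0, 5)
H1 returns (0, 5)
H2 returns [(0, 5)]
= [(0, 5)]

Answer: 5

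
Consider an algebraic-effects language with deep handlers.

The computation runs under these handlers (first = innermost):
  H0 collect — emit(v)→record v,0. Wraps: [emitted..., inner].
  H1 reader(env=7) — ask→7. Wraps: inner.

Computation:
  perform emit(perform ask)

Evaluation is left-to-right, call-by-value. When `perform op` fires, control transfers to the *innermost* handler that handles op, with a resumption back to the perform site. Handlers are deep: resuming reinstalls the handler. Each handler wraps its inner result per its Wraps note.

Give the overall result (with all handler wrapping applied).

Evaluation trace:
ask @ H1 ⇒ 7
emit(7) @ H0 ⇒ out+=7
H0 returns [7, 0]
H1 returns [7, 0]
= [7, 0]

Answer: [7, 0]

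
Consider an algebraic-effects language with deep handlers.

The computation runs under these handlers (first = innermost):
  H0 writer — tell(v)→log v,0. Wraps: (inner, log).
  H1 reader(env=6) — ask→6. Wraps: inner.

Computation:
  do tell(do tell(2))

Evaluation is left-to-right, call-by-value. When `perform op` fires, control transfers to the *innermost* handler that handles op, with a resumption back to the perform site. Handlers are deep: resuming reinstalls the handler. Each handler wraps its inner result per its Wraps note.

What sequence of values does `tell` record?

Step-by-step:
tell(2) @ H0 ⇒ log+=2
tell(0) @ H0 ⇒ log+=0
H0 returns (0, (2, 0))
H1 returns (0, (2, 0))
= (0, (2, 0))

Answer: (2, 0)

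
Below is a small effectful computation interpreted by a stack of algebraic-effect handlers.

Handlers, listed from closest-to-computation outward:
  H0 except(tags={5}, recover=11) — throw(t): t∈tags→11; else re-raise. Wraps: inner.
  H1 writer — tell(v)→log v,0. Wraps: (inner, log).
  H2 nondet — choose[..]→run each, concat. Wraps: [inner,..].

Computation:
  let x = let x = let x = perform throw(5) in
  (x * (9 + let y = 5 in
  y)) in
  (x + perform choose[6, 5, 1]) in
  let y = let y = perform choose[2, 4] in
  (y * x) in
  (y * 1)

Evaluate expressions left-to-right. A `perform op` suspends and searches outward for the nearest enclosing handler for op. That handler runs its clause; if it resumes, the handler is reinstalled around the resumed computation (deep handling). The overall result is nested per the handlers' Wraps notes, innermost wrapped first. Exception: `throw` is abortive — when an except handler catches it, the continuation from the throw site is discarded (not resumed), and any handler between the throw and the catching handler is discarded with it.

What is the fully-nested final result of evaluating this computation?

Answer: [(11, ())]

Step-by-step:
throw(5) @ H0 caught ⇒ 11
H1 returns (11, ())
H2 returns [(11, ())]
= [(11, ())]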